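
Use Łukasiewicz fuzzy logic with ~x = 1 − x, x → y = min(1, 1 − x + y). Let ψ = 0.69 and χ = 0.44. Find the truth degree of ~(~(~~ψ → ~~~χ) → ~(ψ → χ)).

~ψ = 1 − 0.69 = 0.31
~~ψ = 1 − 0.31 = 0.69
~χ = 1 − 0.44 = 0.56
~~χ = 1 − 0.56 = 0.44
~~~χ = 1 − 0.44 = 0.56
~~ψ → ~~~χ = min(1, 1 − 0.69 + 0.56) = min(1, 0.87) = 0.87
~(~~ψ → ~~~χ) = 1 − 0.87 = 0.13
ψ → χ = min(1, 1 − 0.69 + 0.44) = min(1, 0.75) = 0.75
~(ψ → χ) = 1 − 0.75 = 0.25
~(~~ψ → ~~~χ) → ~(ψ → χ) = min(1, 1 − 0.13 + 0.25) = min(1, 1.12) = 1.00
~(~(~~ψ → ~~~χ) → ~(ψ → χ)) = 1 − 1.00 = 0.00

0.00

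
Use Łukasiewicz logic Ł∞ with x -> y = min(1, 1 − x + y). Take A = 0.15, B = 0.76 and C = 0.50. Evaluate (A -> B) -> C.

A -> B = min(1, 1 − 0.15 + 0.76) = min(1, 1.61) = 1.00
(A -> B) -> C = min(1, 1 − 1.00 + 0.50) = min(1, 0.50) = 0.50

0.50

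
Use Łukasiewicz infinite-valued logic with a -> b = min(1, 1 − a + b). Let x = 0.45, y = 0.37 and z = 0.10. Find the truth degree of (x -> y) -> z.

x -> y = min(1, 1 − 0.45 + 0.37) = min(1, 0.92) = 0.92
(x -> y) -> z = min(1, 1 − 0.92 + 0.10) = min(1, 0.18) = 0.18

0.18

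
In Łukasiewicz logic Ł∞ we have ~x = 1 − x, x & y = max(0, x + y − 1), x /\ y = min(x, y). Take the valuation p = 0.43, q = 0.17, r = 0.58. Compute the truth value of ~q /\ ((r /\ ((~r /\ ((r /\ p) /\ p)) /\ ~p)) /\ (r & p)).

~q = 1 − 0.17 = 0.83
~r = 1 − 0.58 = 0.42
r /\ p = min(0.58, 0.43) = 0.43
(r /\ p) /\ p = min(0.43, 0.43) = 0.43
~r /\ ((r /\ p) /\ p) = min(0.42, 0.43) = 0.42
~p = 1 − 0.43 = 0.57
(~r /\ ((r /\ p) /\ p)) /\ ~p = min(0.42, 0.57) = 0.42
r /\ ((~r /\ ((r /\ p) /\ p)) /\ ~p) = min(0.58, 0.42) = 0.42
r & p = max(0, 0.58 + 0.43 − 1) = max(0, 0.01) = 0.01
(r /\ ((~r /\ ((r /\ p) /\ p)) /\ ~p)) /\ (r & p) = min(0.42, 0.01) = 0.01
~q /\ ((r /\ ((~r /\ ((r /\ p) /\ p)) /\ ~p)) /\ (r & p)) = min(0.83, 0.01) = 0.01

0.01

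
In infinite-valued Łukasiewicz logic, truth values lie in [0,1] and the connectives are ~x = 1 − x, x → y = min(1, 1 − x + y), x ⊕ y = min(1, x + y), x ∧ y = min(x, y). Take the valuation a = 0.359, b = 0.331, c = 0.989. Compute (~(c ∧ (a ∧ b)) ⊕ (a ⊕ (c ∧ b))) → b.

0.331

a ∧ b = min(0.359, 0.331) = 0.331
c ∧ (a ∧ b) = min(0.989, 0.331) = 0.331
~(c ∧ (a ∧ b)) = 1 − 0.331 = 0.669
c ∧ b = min(0.989, 0.331) = 0.331
a ⊕ (c ∧ b) = min(1, 0.359 + 0.331) = min(1, 0.690) = 0.690
~(c ∧ (a ∧ b)) ⊕ (a ⊕ (c ∧ b)) = min(1, 0.669 + 0.690) = min(1, 1.359) = 1.000
(~(c ∧ (a ∧ b)) ⊕ (a ⊕ (c ∧ b))) → b = min(1, 1 − 1.000 + 0.331) = min(1, 0.331) = 0.331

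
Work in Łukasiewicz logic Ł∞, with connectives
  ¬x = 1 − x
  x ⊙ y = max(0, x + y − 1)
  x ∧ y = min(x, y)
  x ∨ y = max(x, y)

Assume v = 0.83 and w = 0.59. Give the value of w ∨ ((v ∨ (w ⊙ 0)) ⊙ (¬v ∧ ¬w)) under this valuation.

w ⊙ 0 = max(0, 0.59 + 0.00 − 1) = max(0, -0.41) = 0.00
v ∨ (w ⊙ 0) = max(0.83, 0.00) = 0.83
¬v = 1 − 0.83 = 0.17
¬w = 1 − 0.59 = 0.41
¬v ∧ ¬w = min(0.17, 0.41) = 0.17
(v ∨ (w ⊙ 0)) ⊙ (¬v ∧ ¬w) = max(0, 0.83 + 0.17 − 1) = max(0, 0.00) = 0.00
w ∨ ((v ∨ (w ⊙ 0)) ⊙ (¬v ∧ ¬w)) = max(0.59, 0.00) = 0.59

0.59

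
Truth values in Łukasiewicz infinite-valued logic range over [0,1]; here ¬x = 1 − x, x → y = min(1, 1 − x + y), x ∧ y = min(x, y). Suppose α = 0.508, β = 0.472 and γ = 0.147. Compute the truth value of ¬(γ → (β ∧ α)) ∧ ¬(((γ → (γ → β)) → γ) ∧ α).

β ∧ α = min(0.472, 0.508) = 0.472
γ → (β ∧ α) = min(1, 1 − 0.147 + 0.472) = min(1, 1.325) = 1.000
¬(γ → (β ∧ α)) = 1 − 1.000 = 0.000
γ → β = min(1, 1 − 0.147 + 0.472) = min(1, 1.325) = 1.000
γ → (γ → β) = min(1, 1 − 0.147 + 1.000) = min(1, 1.853) = 1.000
(γ → (γ → β)) → γ = min(1, 1 − 1.000 + 0.147) = min(1, 0.147) = 0.147
((γ → (γ → β)) → γ) ∧ α = min(0.147, 0.508) = 0.147
¬(((γ → (γ → β)) → γ) ∧ α) = 1 − 0.147 = 0.853
¬(γ → (β ∧ α)) ∧ ¬(((γ → (γ → β)) → γ) ∧ α) = min(0.000, 0.853) = 0.000

0.000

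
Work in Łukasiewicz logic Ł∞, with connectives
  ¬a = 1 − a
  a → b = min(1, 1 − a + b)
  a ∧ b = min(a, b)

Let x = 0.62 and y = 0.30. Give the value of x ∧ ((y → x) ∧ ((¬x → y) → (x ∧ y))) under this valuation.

y → x = min(1, 1 − 0.30 + 0.62) = min(1, 1.32) = 1.00
¬x = 1 − 0.62 = 0.38
¬x → y = min(1, 1 − 0.38 + 0.30) = min(1, 0.92) = 0.92
x ∧ y = min(0.62, 0.30) = 0.30
(¬x → y) → (x ∧ y) = min(1, 1 − 0.92 + 0.30) = min(1, 0.38) = 0.38
(y → x) ∧ ((¬x → y) → (x ∧ y)) = min(1.00, 0.38) = 0.38
x ∧ ((y → x) ∧ ((¬x → y) → (x ∧ y))) = min(0.62, 0.38) = 0.38

0.38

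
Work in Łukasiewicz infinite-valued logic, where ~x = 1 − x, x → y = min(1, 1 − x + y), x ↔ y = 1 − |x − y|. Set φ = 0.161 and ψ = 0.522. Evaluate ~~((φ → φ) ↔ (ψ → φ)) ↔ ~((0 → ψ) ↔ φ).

0.800

φ → φ = min(1, 1 − 0.161 + 0.161) = min(1, 1.000) = 1.000
ψ → φ = min(1, 1 − 0.522 + 0.161) = min(1, 0.639) = 0.639
(φ → φ) ↔ (ψ → φ) = 1 − |1.000 − 0.639| = 1 − 0.361 = 0.639
~((φ → φ) ↔ (ψ → φ)) = 1 − 0.639 = 0.361
~~((φ → φ) ↔ (ψ → φ)) = 1 − 0.361 = 0.639
0 → ψ = min(1, 1 − 0.000 + 0.522) = min(1, 1.522) = 1.000
(0 → ψ) ↔ φ = 1 − |1.000 − 0.161| = 1 − 0.839 = 0.161
~((0 → ψ) ↔ φ) = 1 − 0.161 = 0.839
~~((φ → φ) ↔ (ψ → φ)) ↔ ~((0 → ψ) ↔ φ) = 1 − |0.639 − 0.839| = 1 − 0.200 = 0.800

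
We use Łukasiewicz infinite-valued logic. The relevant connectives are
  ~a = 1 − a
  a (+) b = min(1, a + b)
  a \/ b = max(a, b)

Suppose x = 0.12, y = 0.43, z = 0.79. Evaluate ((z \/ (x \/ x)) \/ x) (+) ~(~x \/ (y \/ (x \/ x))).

0.91

x \/ x = max(0.12, 0.12) = 0.12
z \/ (x \/ x) = max(0.79, 0.12) = 0.79
(z \/ (x \/ x)) \/ x = max(0.79, 0.12) = 0.79
~x = 1 − 0.12 = 0.88
y \/ (x \/ x) = max(0.43, 0.12) = 0.43
~x \/ (y \/ (x \/ x)) = max(0.88, 0.43) = 0.88
~(~x \/ (y \/ (x \/ x))) = 1 − 0.88 = 0.12
((z \/ (x \/ x)) \/ x) (+) ~(~x \/ (y \/ (x \/ x))) = min(1, 0.79 + 0.12) = min(1, 0.91) = 0.91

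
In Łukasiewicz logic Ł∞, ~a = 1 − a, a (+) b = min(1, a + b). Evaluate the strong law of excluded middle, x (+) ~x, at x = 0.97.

1.00

~x = 1 − 0.97 = 0.03
x (+) ~x = min(1, 0.97 + 0.03) = min(1, 1.00) = 1.00
(As expected: always 1 in Ł∞ since a ⊕ (1−a) = 1.)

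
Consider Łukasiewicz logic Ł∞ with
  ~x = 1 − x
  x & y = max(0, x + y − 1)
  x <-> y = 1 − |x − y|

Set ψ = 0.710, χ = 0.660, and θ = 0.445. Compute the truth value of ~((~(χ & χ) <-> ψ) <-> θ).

χ & χ = max(0, 0.660 + 0.660 − 1) = max(0, 0.320) = 0.320
~(χ & χ) = 1 − 0.320 = 0.680
~(χ & χ) <-> ψ = 1 − |0.680 − 0.710| = 1 − 0.030 = 0.970
(~(χ & χ) <-> ψ) <-> θ = 1 − |0.970 − 0.445| = 1 − 0.525 = 0.475
~((~(χ & χ) <-> ψ) <-> θ) = 1 − 0.475 = 0.525

0.525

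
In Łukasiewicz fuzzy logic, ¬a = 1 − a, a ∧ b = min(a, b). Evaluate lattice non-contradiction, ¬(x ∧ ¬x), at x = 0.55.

¬x = 1 − 0.55 = 0.45
x ∧ ¬x = min(0.55, 0.45) = 0.45
¬(x ∧ ¬x) = 1 − 0.45 = 0.55
(The value 0.55 < 1 shows this instance is not satisfied; not a Ł∞-tautology — its value is 1 − min(a, 1−a).)

0.55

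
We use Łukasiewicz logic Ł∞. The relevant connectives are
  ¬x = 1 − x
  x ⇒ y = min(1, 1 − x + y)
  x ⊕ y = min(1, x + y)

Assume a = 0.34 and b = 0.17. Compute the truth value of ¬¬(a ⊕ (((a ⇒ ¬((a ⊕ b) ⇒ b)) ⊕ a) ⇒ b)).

0.51

a ⊕ b = min(1, 0.34 + 0.17) = min(1, 0.51) = 0.51
(a ⊕ b) ⇒ b = min(1, 1 − 0.51 + 0.17) = min(1, 0.66) = 0.66
¬((a ⊕ b) ⇒ b) = 1 − 0.66 = 0.34
a ⇒ ¬((a ⊕ b) ⇒ b) = min(1, 1 − 0.34 + 0.34) = min(1, 1.00) = 1.00
(a ⇒ ¬((a ⊕ b) ⇒ b)) ⊕ a = min(1, 1.00 + 0.34) = min(1, 1.34) = 1.00
((a ⇒ ¬((a ⊕ b) ⇒ b)) ⊕ a) ⇒ b = min(1, 1 − 1.00 + 0.17) = min(1, 0.17) = 0.17
a ⊕ (((a ⇒ ¬((a ⊕ b) ⇒ b)) ⊕ a) ⇒ b) = min(1, 0.34 + 0.17) = min(1, 0.51) = 0.51
¬(a ⊕ (((a ⇒ ¬((a ⊕ b) ⇒ b)) ⊕ a) ⇒ b)) = 1 − 0.51 = 0.49
¬¬(a ⊕ (((a ⇒ ¬((a ⊕ b) ⇒ b)) ⊕ a) ⇒ b)) = 1 − 0.49 = 0.51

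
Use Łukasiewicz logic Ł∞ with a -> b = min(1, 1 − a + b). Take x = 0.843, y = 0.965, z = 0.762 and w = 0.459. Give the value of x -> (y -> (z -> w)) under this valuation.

z -> w = min(1, 1 − 0.762 + 0.459) = min(1, 0.697) = 0.697
y -> (z -> w) = min(1, 1 − 0.965 + 0.697) = min(1, 0.732) = 0.732
x -> (y -> (z -> w)) = min(1, 1 − 0.843 + 0.732) = min(1, 0.889) = 0.889

0.889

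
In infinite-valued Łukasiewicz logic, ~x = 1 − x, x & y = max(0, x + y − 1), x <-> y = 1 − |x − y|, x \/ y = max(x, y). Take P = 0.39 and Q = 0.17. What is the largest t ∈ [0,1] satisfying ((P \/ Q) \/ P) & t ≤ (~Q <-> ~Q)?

1.00

P \/ Q = max(0.39, 0.17) = 0.39
(P \/ Q) \/ P = max(0.39, 0.39) = 0.39
So the left factor is (P \/ Q) \/ P = 0.39.
~Q = 1 − 0.17 = 0.83
~Q <-> ~Q = 1 − |0.83 − 0.83| = 1 − 0.00 = 1.00
So the right-hand bound is ~Q <-> ~Q = 1.00.
The residuum of the Łukasiewicz t-norm gives the supremum: min(1, 1 − 0.39 + 1.00).
1 − 0.39 + 1.00 = 1.61, so t = min(1, 1.61) = 1.00.
Check: 0.39 & 1.00 = max(0, 0.39) = 0.39 ≤ 1.00.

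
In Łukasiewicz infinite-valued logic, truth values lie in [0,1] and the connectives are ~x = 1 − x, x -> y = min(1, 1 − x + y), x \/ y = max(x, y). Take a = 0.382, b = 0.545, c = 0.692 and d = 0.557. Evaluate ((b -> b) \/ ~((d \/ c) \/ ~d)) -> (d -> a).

b -> b = min(1, 1 − 0.545 + 0.545) = min(1, 1.000) = 1.000
d \/ c = max(0.557, 0.692) = 0.692
~d = 1 − 0.557 = 0.443
(d \/ c) \/ ~d = max(0.692, 0.443) = 0.692
~((d \/ c) \/ ~d) = 1 − 0.692 = 0.308
(b -> b) \/ ~((d \/ c) \/ ~d) = max(1.000, 0.308) = 1.000
d -> a = min(1, 1 − 0.557 + 0.382) = min(1, 0.825) = 0.825
((b -> b) \/ ~((d \/ c) \/ ~d)) -> (d -> a) = min(1, 1 − 1.000 + 0.825) = min(1, 0.825) = 0.825

0.825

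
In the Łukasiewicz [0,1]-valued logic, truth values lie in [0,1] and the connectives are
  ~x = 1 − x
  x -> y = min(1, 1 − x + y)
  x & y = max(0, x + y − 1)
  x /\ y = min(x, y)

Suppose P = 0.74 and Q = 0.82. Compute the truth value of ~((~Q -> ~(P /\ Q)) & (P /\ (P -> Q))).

~Q = 1 − 0.82 = 0.18
P /\ Q = min(0.74, 0.82) = 0.74
~(P /\ Q) = 1 − 0.74 = 0.26
~Q -> ~(P /\ Q) = min(1, 1 − 0.18 + 0.26) = min(1, 1.08) = 1.00
P -> Q = min(1, 1 − 0.74 + 0.82) = min(1, 1.08) = 1.00
P /\ (P -> Q) = min(0.74, 1.00) = 0.74
(~Q -> ~(P /\ Q)) & (P /\ (P -> Q)) = max(0, 1.00 + 0.74 − 1) = max(0, 0.74) = 0.74
~((~Q -> ~(P /\ Q)) & (P /\ (P -> Q))) = 1 − 0.74 = 0.26

0.26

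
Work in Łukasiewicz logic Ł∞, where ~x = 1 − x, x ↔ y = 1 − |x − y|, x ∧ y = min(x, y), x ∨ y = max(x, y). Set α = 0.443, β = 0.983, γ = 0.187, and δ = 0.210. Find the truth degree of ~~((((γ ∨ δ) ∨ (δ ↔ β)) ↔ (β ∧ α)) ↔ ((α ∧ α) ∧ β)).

0.659

γ ∨ δ = max(0.187, 0.210) = 0.210
δ ↔ β = 1 − |0.210 − 0.983| = 1 − 0.773 = 0.227
(γ ∨ δ) ∨ (δ ↔ β) = max(0.210, 0.227) = 0.227
β ∧ α = min(0.983, 0.443) = 0.443
((γ ∨ δ) ∨ (δ ↔ β)) ↔ (β ∧ α) = 1 − |0.227 − 0.443| = 1 − 0.216 = 0.784
α ∧ α = min(0.443, 0.443) = 0.443
(α ∧ α) ∧ β = min(0.443, 0.983) = 0.443
(((γ ∨ δ) ∨ (δ ↔ β)) ↔ (β ∧ α)) ↔ ((α ∧ α) ∧ β) = 1 − |0.784 − 0.443| = 1 − 0.341 = 0.659
~((((γ ∨ δ) ∨ (δ ↔ β)) ↔ (β ∧ α)) ↔ ((α ∧ α) ∧ β)) = 1 − 0.659 = 0.341
~~((((γ ∨ δ) ∨ (δ ↔ β)) ↔ (β ∧ α)) ↔ ((α ∧ α) ∧ β)) = 1 − 0.341 = 0.659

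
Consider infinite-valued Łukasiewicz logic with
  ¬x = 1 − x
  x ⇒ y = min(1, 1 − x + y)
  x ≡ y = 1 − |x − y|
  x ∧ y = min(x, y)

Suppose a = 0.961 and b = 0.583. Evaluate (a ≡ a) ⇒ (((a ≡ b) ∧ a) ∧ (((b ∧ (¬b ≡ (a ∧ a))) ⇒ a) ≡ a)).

0.622

a ≡ a = 1 − |0.961 − 0.961| = 1 − 0.000 = 1.000
a ≡ b = 1 − |0.961 − 0.583| = 1 − 0.378 = 0.622
(a ≡ b) ∧ a = min(0.622, 0.961) = 0.622
¬b = 1 − 0.583 = 0.417
a ∧ a = min(0.961, 0.961) = 0.961
¬b ≡ (a ∧ a) = 1 − |0.417 − 0.961| = 1 − 0.544 = 0.456
b ∧ (¬b ≡ (a ∧ a)) = min(0.583, 0.456) = 0.456
(b ∧ (¬b ≡ (a ∧ a))) ⇒ a = min(1, 1 − 0.456 + 0.961) = min(1, 1.505) = 1.000
((b ∧ (¬b ≡ (a ∧ a))) ⇒ a) ≡ a = 1 − |1.000 − 0.961| = 1 − 0.039 = 0.961
((a ≡ b) ∧ a) ∧ (((b ∧ (¬b ≡ (a ∧ a))) ⇒ a) ≡ a) = min(0.622, 0.961) = 0.622
(a ≡ a) ⇒ (((a ≡ b) ∧ a) ∧ (((b ∧ (¬b ≡ (a ∧ a))) ⇒ a) ≡ a)) = min(1, 1 − 1.000 + 0.622) = min(1, 0.622) = 0.622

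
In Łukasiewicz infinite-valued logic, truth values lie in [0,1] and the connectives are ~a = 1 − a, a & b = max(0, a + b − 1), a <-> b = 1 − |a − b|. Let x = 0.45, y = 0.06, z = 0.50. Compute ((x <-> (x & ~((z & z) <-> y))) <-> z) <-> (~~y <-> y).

z & z = max(0, 0.50 + 0.50 − 1) = max(0, 0.00) = 0.00
(z & z) <-> y = 1 − |0.00 − 0.06| = 1 − 0.06 = 0.94
~((z & z) <-> y) = 1 − 0.94 = 0.06
x & ~((z & z) <-> y) = max(0, 0.45 + 0.06 − 1) = max(0, -0.49) = 0.00
x <-> (x & ~((z & z) <-> y)) = 1 − |0.45 − 0.00| = 1 − 0.45 = 0.55
(x <-> (x & ~((z & z) <-> y))) <-> z = 1 − |0.55 − 0.50| = 1 − 0.05 = 0.95
~y = 1 − 0.06 = 0.94
~~y = 1 − 0.94 = 0.06
~~y <-> y = 1 − |0.06 − 0.06| = 1 − 0.00 = 1.00
((x <-> (x & ~((z & z) <-> y))) <-> z) <-> (~~y <-> y) = 1 − |0.95 − 1.00| = 1 − 0.05 = 0.95

0.95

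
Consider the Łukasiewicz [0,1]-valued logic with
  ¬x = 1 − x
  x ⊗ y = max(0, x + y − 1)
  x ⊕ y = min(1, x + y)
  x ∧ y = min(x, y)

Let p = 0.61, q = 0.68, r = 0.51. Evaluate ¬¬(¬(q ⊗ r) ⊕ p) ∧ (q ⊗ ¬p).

q ⊗ r = max(0, 0.68 + 0.51 − 1) = max(0, 0.19) = 0.19
¬(q ⊗ r) = 1 − 0.19 = 0.81
¬(q ⊗ r) ⊕ p = min(1, 0.81 + 0.61) = min(1, 1.42) = 1.00
¬(¬(q ⊗ r) ⊕ p) = 1 − 1.00 = 0.00
¬¬(¬(q ⊗ r) ⊕ p) = 1 − 0.00 = 1.00
¬p = 1 − 0.61 = 0.39
q ⊗ ¬p = max(0, 0.68 + 0.39 − 1) = max(0, 0.07) = 0.07
¬¬(¬(q ⊗ r) ⊕ p) ∧ (q ⊗ ¬p) = min(1.00, 0.07) = 0.07

0.07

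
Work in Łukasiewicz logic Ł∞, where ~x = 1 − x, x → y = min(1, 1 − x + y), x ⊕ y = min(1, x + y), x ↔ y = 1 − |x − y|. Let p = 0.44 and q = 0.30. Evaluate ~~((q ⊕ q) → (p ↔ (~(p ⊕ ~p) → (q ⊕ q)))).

q ⊕ q = min(1, 0.30 + 0.30) = min(1, 0.60) = 0.60
~p = 1 − 0.44 = 0.56
p ⊕ ~p = min(1, 0.44 + 0.56) = min(1, 1.00) = 1.00
~(p ⊕ ~p) = 1 − 1.00 = 0.00
~(p ⊕ ~p) → (q ⊕ q) = min(1, 1 − 0.00 + 0.60) = min(1, 1.60) = 1.00
p ↔ (~(p ⊕ ~p) → (q ⊕ q)) = 1 − |0.44 − 1.00| = 1 − 0.56 = 0.44
(q ⊕ q) → (p ↔ (~(p ⊕ ~p) → (q ⊕ q))) = min(1, 1 − 0.60 + 0.44) = min(1, 0.84) = 0.84
~((q ⊕ q) → (p ↔ (~(p ⊕ ~p) → (q ⊕ q)))) = 1 − 0.84 = 0.16
~~((q ⊕ q) → (p ↔ (~(p ⊕ ~p) → (q ⊕ q)))) = 1 − 0.16 = 0.84

0.84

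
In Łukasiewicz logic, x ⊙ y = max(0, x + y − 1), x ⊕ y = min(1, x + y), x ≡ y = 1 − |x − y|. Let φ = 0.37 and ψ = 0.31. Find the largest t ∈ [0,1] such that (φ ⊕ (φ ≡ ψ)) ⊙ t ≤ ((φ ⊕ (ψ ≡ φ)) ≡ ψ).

0.31

φ ≡ ψ = 1 − |0.37 − 0.31| = 1 − 0.06 = 0.94
φ ⊕ (φ ≡ ψ) = min(1, 0.37 + 0.94) = min(1, 1.31) = 1.00
So the left factor is φ ⊕ (φ ≡ ψ) = 1.00.
ψ ≡ φ = 1 − |0.31 − 0.37| = 1 − 0.06 = 0.94
φ ⊕ (ψ ≡ φ) = min(1, 0.37 + 0.94) = min(1, 1.31) = 1.00
(φ ⊕ (ψ ≡ φ)) ≡ ψ = 1 − |1.00 − 0.31| = 1 − 0.69 = 0.31
So the right-hand bound is (φ ⊕ (ψ ≡ φ)) ≡ ψ = 0.31.
The residuum of the Łukasiewicz t-norm gives the supremum: min(1, 1 − 1.00 + 0.31).
1 − 1.00 + 0.31 = 0.31, so t = min(1, 0.31) = 0.31.
Check: 1.00 ⊙ 0.31 = max(0, 0.31) = 0.31 ≤ 0.31.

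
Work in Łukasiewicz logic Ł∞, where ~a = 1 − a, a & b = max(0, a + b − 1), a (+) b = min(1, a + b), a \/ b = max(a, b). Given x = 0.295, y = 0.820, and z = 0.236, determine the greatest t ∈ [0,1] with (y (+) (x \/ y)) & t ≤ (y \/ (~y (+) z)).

x \/ y = max(0.295, 0.820) = 0.820
y (+) (x \/ y) = min(1, 0.820 + 0.820) = min(1, 1.640) = 1.000
So the left factor is y (+) (x \/ y) = 1.000.
~y = 1 − 0.820 = 0.180
~y (+) z = min(1, 0.180 + 0.236) = min(1, 0.416) = 0.416
y \/ (~y (+) z) = max(0.820, 0.416) = 0.820
So the right-hand bound is y \/ (~y (+) z) = 0.820.
The residuum of the Łukasiewicz t-norm gives the supremum: min(1, 1 − 1.000 + 0.820).
1 − 1.000 + 0.820 = 0.820, so t = min(1, 0.820) = 0.820.
Check: 1.000 & 0.820 = max(0, 0.820) = 0.820 ≤ 0.820.

0.820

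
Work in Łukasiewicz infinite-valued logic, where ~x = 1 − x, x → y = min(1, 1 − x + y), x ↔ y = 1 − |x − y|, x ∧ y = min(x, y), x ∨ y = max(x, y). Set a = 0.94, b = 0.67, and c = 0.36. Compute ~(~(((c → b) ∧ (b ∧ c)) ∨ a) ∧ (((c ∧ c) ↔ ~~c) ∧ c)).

0.94

c → b = min(1, 1 − 0.36 + 0.67) = min(1, 1.31) = 1.00
b ∧ c = min(0.67, 0.36) = 0.36
(c → b) ∧ (b ∧ c) = min(1.00, 0.36) = 0.36
((c → b) ∧ (b ∧ c)) ∨ a = max(0.36, 0.94) = 0.94
~(((c → b) ∧ (b ∧ c)) ∨ a) = 1 − 0.94 = 0.06
c ∧ c = min(0.36, 0.36) = 0.36
~c = 1 − 0.36 = 0.64
~~c = 1 − 0.64 = 0.36
(c ∧ c) ↔ ~~c = 1 − |0.36 − 0.36| = 1 − 0.00 = 1.00
((c ∧ c) ↔ ~~c) ∧ c = min(1.00, 0.36) = 0.36
~(((c → b) ∧ (b ∧ c)) ∨ a) ∧ (((c ∧ c) ↔ ~~c) ∧ c) = min(0.06, 0.36) = 0.06
~(~(((c → b) ∧ (b ∧ c)) ∨ a) ∧ (((c ∧ c) ↔ ~~c) ∧ c)) = 1 − 0.06 = 0.94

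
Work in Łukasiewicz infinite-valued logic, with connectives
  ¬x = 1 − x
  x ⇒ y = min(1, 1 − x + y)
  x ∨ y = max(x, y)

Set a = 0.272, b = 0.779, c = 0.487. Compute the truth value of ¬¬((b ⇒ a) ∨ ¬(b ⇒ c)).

0.493

b ⇒ a = min(1, 1 − 0.779 + 0.272) = min(1, 0.493) = 0.493
b ⇒ c = min(1, 1 − 0.779 + 0.487) = min(1, 0.708) = 0.708
¬(b ⇒ c) = 1 − 0.708 = 0.292
(b ⇒ a) ∨ ¬(b ⇒ c) = max(0.493, 0.292) = 0.493
¬((b ⇒ a) ∨ ¬(b ⇒ c)) = 1 − 0.493 = 0.507
¬¬((b ⇒ a) ∨ ¬(b ⇒ c)) = 1 − 0.507 = 0.493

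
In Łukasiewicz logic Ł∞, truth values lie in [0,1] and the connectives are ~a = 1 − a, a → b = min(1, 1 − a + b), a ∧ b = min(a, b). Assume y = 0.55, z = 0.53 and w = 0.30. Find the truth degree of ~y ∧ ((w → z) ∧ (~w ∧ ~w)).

0.45

~y = 1 − 0.55 = 0.45
w → z = min(1, 1 − 0.30 + 0.53) = min(1, 1.23) = 1.00
~w = 1 − 0.30 = 0.70
~w ∧ ~w = min(0.70, 0.70) = 0.70
(w → z) ∧ (~w ∧ ~w) = min(1.00, 0.70) = 0.70
~y ∧ ((w → z) ∧ (~w ∧ ~w)) = min(0.45, 0.70) = 0.45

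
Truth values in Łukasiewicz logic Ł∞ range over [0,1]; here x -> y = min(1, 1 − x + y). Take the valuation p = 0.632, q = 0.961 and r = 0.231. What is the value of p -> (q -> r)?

0.638

q -> r = min(1, 1 − 0.961 + 0.231) = min(1, 0.270) = 0.270
p -> (q -> r) = min(1, 1 − 0.632 + 0.270) = min(1, 0.638) = 0.638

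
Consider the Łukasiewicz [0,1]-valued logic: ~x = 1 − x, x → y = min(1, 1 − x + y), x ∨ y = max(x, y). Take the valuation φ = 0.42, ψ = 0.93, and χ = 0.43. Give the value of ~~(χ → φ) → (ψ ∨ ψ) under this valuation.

0.94

χ → φ = min(1, 1 − 0.43 + 0.42) = min(1, 0.99) = 0.99
~(χ → φ) = 1 − 0.99 = 0.01
~~(χ → φ) = 1 − 0.01 = 0.99
ψ ∨ ψ = max(0.93, 0.93) = 0.93
~~(χ → φ) → (ψ ∨ ψ) = min(1, 1 − 0.99 + 0.93) = min(1, 0.94) = 0.94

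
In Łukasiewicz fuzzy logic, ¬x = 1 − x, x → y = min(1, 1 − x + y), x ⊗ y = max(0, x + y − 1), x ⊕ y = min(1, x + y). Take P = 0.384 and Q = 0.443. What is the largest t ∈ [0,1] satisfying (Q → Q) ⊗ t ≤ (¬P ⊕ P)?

Q → Q = min(1, 1 − 0.443 + 0.443) = min(1, 1.000) = 1.000
So the left factor is Q → Q = 1.000.
¬P = 1 − 0.384 = 0.616
¬P ⊕ P = min(1, 0.616 + 0.384) = min(1, 1.000) = 1.000
So the right-hand bound is ¬P ⊕ P = 1.000.
The residuum of the Łukasiewicz t-norm gives the supremum: min(1, 1 − 1.000 + 1.000).
1 − 1.000 + 1.000 = 1.000, so t = min(1, 1.000) = 1.000.
Check: 1.000 ⊗ 1.000 = max(0, 1.000) = 1.000 ≤ 1.000.

1.000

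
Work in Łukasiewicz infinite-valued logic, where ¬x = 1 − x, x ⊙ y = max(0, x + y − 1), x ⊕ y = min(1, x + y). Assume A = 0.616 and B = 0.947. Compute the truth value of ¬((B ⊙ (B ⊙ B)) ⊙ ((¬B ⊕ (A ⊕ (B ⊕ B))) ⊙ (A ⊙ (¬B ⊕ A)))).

0.874

B ⊙ B = max(0, 0.947 + 0.947 − 1) = max(0, 0.894) = 0.894
B ⊙ (B ⊙ B) = max(0, 0.947 + 0.894 − 1) = max(0, 0.841) = 0.841
¬B = 1 − 0.947 = 0.053
B ⊕ B = min(1, 0.947 + 0.947) = min(1, 1.894) = 1.000
A ⊕ (B ⊕ B) = min(1, 0.616 + 1.000) = min(1, 1.616) = 1.000
¬B ⊕ (A ⊕ (B ⊕ B)) = min(1, 0.053 + 1.000) = min(1, 1.053) = 1.000
¬B ⊕ A = min(1, 0.053 + 0.616) = min(1, 0.669) = 0.669
A ⊙ (¬B ⊕ A) = max(0, 0.616 + 0.669 − 1) = max(0, 0.285) = 0.285
(¬B ⊕ (A ⊕ (B ⊕ B))) ⊙ (A ⊙ (¬B ⊕ A)) = max(0, 1.000 + 0.285 − 1) = max(0, 0.285) = 0.285
(B ⊙ (B ⊙ B)) ⊙ ((¬B ⊕ (A ⊕ (B ⊕ B))) ⊙ (A ⊙ (¬B ⊕ A))) = max(0, 0.841 + 0.285 − 1) = max(0, 0.126) = 0.126
¬((B ⊙ (B ⊙ B)) ⊙ ((¬B ⊕ (A ⊕ (B ⊕ B))) ⊙ (A ⊙ (¬B ⊕ A)))) = 1 − 0.126 = 0.874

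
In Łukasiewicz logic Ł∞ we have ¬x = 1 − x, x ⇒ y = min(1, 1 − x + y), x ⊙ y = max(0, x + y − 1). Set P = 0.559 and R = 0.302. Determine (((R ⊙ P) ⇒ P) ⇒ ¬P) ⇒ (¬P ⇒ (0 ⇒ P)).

1.000

R ⊙ P = max(0, 0.302 + 0.559 − 1) = max(0, -0.139) = 0.000
(R ⊙ P) ⇒ P = min(1, 1 − 0.000 + 0.559) = min(1, 1.559) = 1.000
¬P = 1 − 0.559 = 0.441
((R ⊙ P) ⇒ P) ⇒ ¬P = min(1, 1 − 1.000 + 0.441) = min(1, 0.441) = 0.441
0 ⇒ P = min(1, 1 − 0.000 + 0.559) = min(1, 1.559) = 1.000
¬P ⇒ (0 ⇒ P) = min(1, 1 − 0.441 + 1.000) = min(1, 1.559) = 1.000
(((R ⊙ P) ⇒ P) ⇒ ¬P) ⇒ (¬P ⇒ (0 ⇒ P)) = min(1, 1 − 0.441 + 1.000) = min(1, 1.559) = 1.000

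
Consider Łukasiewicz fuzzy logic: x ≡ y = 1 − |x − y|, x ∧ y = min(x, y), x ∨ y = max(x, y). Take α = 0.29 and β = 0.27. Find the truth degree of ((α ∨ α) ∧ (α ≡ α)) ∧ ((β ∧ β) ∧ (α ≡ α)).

α ∨ α = max(0.29, 0.29) = 0.29
α ≡ α = 1 − |0.29 − 0.29| = 1 − 0.00 = 1.00
(α ∨ α) ∧ (α ≡ α) = min(0.29, 1.00) = 0.29
β ∧ β = min(0.27, 0.27) = 0.27
(β ∧ β) ∧ (α ≡ α) = min(0.27, 1.00) = 0.27
((α ∨ α) ∧ (α ≡ α)) ∧ ((β ∧ β) ∧ (α ≡ α)) = min(0.29, 0.27) = 0.27

0.27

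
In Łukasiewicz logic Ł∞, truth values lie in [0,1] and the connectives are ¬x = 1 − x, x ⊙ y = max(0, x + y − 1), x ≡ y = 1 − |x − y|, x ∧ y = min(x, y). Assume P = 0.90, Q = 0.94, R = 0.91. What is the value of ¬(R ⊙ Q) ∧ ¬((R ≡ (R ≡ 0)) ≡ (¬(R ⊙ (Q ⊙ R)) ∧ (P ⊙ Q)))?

0.06

R ⊙ Q = max(0, 0.91 + 0.94 − 1) = max(0, 0.85) = 0.85
¬(R ⊙ Q) = 1 − 0.85 = 0.15
R ≡ 0 = 1 − |0.91 − 0.00| = 1 − 0.91 = 0.09
R ≡ (R ≡ 0) = 1 − |0.91 − 0.09| = 1 − 0.82 = 0.18
Q ⊙ R = max(0, 0.94 + 0.91 − 1) = max(0, 0.85) = 0.85
R ⊙ (Q ⊙ R) = max(0, 0.91 + 0.85 − 1) = max(0, 0.76) = 0.76
¬(R ⊙ (Q ⊙ R)) = 1 − 0.76 = 0.24
P ⊙ Q = max(0, 0.90 + 0.94 − 1) = max(0, 0.84) = 0.84
¬(R ⊙ (Q ⊙ R)) ∧ (P ⊙ Q) = min(0.24, 0.84) = 0.24
(R ≡ (R ≡ 0)) ≡ (¬(R ⊙ (Q ⊙ R)) ∧ (P ⊙ Q)) = 1 − |0.18 − 0.24| = 1 − 0.06 = 0.94
¬((R ≡ (R ≡ 0)) ≡ (¬(R ⊙ (Q ⊙ R)) ∧ (P ⊙ Q))) = 1 − 0.94 = 0.06
¬(R ⊙ Q) ∧ ¬((R ≡ (R ≡ 0)) ≡ (¬(R ⊙ (Q ⊙ R)) ∧ (P ⊙ Q))) = min(0.15, 0.06) = 0.06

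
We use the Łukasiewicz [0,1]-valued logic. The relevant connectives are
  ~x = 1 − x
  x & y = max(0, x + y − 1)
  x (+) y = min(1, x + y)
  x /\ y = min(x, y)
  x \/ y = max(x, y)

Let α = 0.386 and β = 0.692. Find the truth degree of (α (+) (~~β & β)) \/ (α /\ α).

~β = 1 − 0.692 = 0.308
~~β = 1 − 0.308 = 0.692
~~β & β = max(0, 0.692 + 0.692 − 1) = max(0, 0.384) = 0.384
α (+) (~~β & β) = min(1, 0.386 + 0.384) = min(1, 0.770) = 0.770
α /\ α = min(0.386, 0.386) = 0.386
(α (+) (~~β & β)) \/ (α /\ α) = max(0.770, 0.386) = 0.770

0.770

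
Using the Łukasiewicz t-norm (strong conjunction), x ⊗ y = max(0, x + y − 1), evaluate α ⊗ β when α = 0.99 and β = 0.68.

α ⊗ β = max(0, 0.99 + 0.68 − 1) = max(0, 0.67) = 0.67
For comparison, the Gödel (minimum) t-norm min(x, y) would give 0.68.

0.67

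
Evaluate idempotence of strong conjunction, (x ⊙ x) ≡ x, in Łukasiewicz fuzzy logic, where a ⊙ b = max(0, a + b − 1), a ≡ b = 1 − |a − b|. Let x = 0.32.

0.68

x ⊙ x = max(0, 0.32 + 0.32 − 1) = max(0, -0.36) = 0.00
(x ⊙ x) ≡ x = 1 − |0.00 − 0.32| = 1 − 0.32 = 0.68
(The value 0.68 < 1 shows this instance is not satisfied; fails in Ł∞ since a ⊗ a = max(0, 2a−1) ≠ a in general.)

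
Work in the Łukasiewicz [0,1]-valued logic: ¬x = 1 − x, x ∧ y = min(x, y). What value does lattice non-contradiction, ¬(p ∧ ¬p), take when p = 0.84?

0.84

¬p = 1 − 0.84 = 0.16
p ∧ ¬p = min(0.84, 0.16) = 0.16
¬(p ∧ ¬p) = 1 − 0.16 = 0.84
(The value 0.84 < 1 shows this instance is not satisfied; not a Ł∞-tautology — its value is 1 − min(a, 1−a).)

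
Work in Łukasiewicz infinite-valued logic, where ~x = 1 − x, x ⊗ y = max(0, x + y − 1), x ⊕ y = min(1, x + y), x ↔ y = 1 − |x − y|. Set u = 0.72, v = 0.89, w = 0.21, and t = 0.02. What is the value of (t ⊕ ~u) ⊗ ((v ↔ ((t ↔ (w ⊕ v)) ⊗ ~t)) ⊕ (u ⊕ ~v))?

~u = 1 − 0.72 = 0.28
t ⊕ ~u = min(1, 0.02 + 0.28) = min(1, 0.30) = 0.30
w ⊕ v = min(1, 0.21 + 0.89) = min(1, 1.10) = 1.00
t ↔ (w ⊕ v) = 1 − |0.02 − 1.00| = 1 − 0.98 = 0.02
~t = 1 − 0.02 = 0.98
(t ↔ (w ⊕ v)) ⊗ ~t = max(0, 0.02 + 0.98 − 1) = max(0, 0.00) = 0.00
v ↔ ((t ↔ (w ⊕ v)) ⊗ ~t) = 1 − |0.89 − 0.00| = 1 − 0.89 = 0.11
~v = 1 − 0.89 = 0.11
u ⊕ ~v = min(1, 0.72 + 0.11) = min(1, 0.83) = 0.83
(v ↔ ((t ↔ (w ⊕ v)) ⊗ ~t)) ⊕ (u ⊕ ~v) = min(1, 0.11 + 0.83) = min(1, 0.94) = 0.94
(t ⊕ ~u) ⊗ ((v ↔ ((t ↔ (w ⊕ v)) ⊗ ~t)) ⊕ (u ⊕ ~v)) = max(0, 0.30 + 0.94 − 1) = max(0, 0.24) = 0.24

0.24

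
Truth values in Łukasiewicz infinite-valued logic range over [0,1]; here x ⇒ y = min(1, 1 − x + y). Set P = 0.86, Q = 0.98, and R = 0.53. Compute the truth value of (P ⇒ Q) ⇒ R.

P ⇒ Q = min(1, 1 − 0.86 + 0.98) = min(1, 1.12) = 1.00
(P ⇒ Q) ⇒ R = min(1, 1 − 1.00 + 0.53) = min(1, 0.53) = 0.53

0.53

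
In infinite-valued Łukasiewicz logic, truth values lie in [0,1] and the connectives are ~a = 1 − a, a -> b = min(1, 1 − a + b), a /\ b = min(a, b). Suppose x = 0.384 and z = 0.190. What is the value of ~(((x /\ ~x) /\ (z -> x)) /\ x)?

~x = 1 − 0.384 = 0.616
x /\ ~x = min(0.384, 0.616) = 0.384
z -> x = min(1, 1 − 0.190 + 0.384) = min(1, 1.194) = 1.000
(x /\ ~x) /\ (z -> x) = min(0.384, 1.000) = 0.384
((x /\ ~x) /\ (z -> x)) /\ x = min(0.384, 0.384) = 0.384
~(((x /\ ~x) /\ (z -> x)) /\ x) = 1 − 0.384 = 0.616

0.616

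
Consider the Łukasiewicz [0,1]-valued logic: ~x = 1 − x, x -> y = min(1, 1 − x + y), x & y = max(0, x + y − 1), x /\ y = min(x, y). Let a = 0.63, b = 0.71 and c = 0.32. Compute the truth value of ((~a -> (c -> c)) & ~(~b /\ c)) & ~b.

0.00

~a = 1 − 0.63 = 0.37
c -> c = min(1, 1 − 0.32 + 0.32) = min(1, 1.00) = 1.00
~a -> (c -> c) = min(1, 1 − 0.37 + 1.00) = min(1, 1.63) = 1.00
~b = 1 − 0.71 = 0.29
~b /\ c = min(0.29, 0.32) = 0.29
~(~b /\ c) = 1 − 0.29 = 0.71
(~a -> (c -> c)) & ~(~b /\ c) = max(0, 1.00 + 0.71 − 1) = max(0, 0.71) = 0.71
((~a -> (c -> c)) & ~(~b /\ c)) & ~b = max(0, 0.71 + 0.29 − 1) = max(0, 0.00) = 0.00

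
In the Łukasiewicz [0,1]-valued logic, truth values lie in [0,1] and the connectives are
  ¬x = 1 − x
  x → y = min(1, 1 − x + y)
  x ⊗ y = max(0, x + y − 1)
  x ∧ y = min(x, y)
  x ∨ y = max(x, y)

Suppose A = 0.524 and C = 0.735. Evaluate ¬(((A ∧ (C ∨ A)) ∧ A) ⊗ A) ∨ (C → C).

1.000

C ∨ A = max(0.735, 0.524) = 0.735
A ∧ (C ∨ A) = min(0.524, 0.735) = 0.524
(A ∧ (C ∨ A)) ∧ A = min(0.524, 0.524) = 0.524
((A ∧ (C ∨ A)) ∧ A) ⊗ A = max(0, 0.524 + 0.524 − 1) = max(0, 0.048) = 0.048
¬(((A ∧ (C ∨ A)) ∧ A) ⊗ A) = 1 − 0.048 = 0.952
C → C = min(1, 1 − 0.735 + 0.735) = min(1, 1.000) = 1.000
¬(((A ∧ (C ∨ A)) ∧ A) ⊗ A) ∨ (C → C) = max(0.952, 1.000) = 1.000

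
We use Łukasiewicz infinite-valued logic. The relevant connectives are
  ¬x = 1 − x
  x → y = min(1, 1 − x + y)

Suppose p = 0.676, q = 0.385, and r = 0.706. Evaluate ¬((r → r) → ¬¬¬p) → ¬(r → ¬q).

r → r = min(1, 1 − 0.706 + 0.706) = min(1, 1.000) = 1.000
¬p = 1 − 0.676 = 0.324
¬¬p = 1 − 0.324 = 0.676
¬¬¬p = 1 − 0.676 = 0.324
(r → r) → ¬¬¬p = min(1, 1 − 1.000 + 0.324) = min(1, 0.324) = 0.324
¬((r → r) → ¬¬¬p) = 1 − 0.324 = 0.676
¬q = 1 − 0.385 = 0.615
r → ¬q = min(1, 1 − 0.706 + 0.615) = min(1, 0.909) = 0.909
¬(r → ¬q) = 1 − 0.909 = 0.091
¬((r → r) → ¬¬¬p) → ¬(r → ¬q) = min(1, 1 − 0.676 + 0.091) = min(1, 0.415) = 0.415

0.415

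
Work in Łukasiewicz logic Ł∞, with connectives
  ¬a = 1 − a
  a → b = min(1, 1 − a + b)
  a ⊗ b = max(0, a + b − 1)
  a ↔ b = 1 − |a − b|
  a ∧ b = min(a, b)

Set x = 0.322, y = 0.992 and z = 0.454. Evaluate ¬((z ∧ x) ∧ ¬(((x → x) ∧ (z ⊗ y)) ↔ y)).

z ∧ x = min(0.454, 0.322) = 0.322
x → x = min(1, 1 − 0.322 + 0.322) = min(1, 1.000) = 1.000
z ⊗ y = max(0, 0.454 + 0.992 − 1) = max(0, 0.446) = 0.446
(x → x) ∧ (z ⊗ y) = min(1.000, 0.446) = 0.446
((x → x) ∧ (z ⊗ y)) ↔ y = 1 − |0.446 − 0.992| = 1 − 0.546 = 0.454
¬(((x → x) ∧ (z ⊗ y)) ↔ y) = 1 − 0.454 = 0.546
(z ∧ x) ∧ ¬(((x → x) ∧ (z ⊗ y)) ↔ y) = min(0.322, 0.546) = 0.322
¬((z ∧ x) ∧ ¬(((x → x) ∧ (z ⊗ y)) ↔ y)) = 1 − 0.322 = 0.678

0.678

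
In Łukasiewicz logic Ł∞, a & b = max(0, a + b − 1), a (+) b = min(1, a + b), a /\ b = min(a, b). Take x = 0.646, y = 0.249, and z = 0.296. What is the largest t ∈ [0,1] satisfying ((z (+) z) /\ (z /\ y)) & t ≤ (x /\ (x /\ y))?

1.000

z (+) z = min(1, 0.296 + 0.296) = min(1, 0.592) = 0.592
z /\ y = min(0.296, 0.249) = 0.249
(z (+) z) /\ (z /\ y) = min(0.592, 0.249) = 0.249
So the left factor is (z (+) z) /\ (z /\ y) = 0.249.
x /\ y = min(0.646, 0.249) = 0.249
x /\ (x /\ y) = min(0.646, 0.249) = 0.249
So the right-hand bound is x /\ (x /\ y) = 0.249.
The residuum of the Łukasiewicz t-norm gives the supremum: min(1, 1 − 0.249 + 0.249).
1 − 0.249 + 0.249 = 1.000, so t = min(1, 1.000) = 1.000.
Check: 0.249 & 1.000 = max(0, 0.249) = 0.249 ≤ 0.249.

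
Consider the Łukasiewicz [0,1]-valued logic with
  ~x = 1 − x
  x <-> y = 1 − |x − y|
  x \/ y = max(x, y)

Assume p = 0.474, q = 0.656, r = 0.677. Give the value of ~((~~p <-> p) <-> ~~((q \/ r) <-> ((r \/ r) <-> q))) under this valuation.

~p = 1 − 0.474 = 0.526
~~p = 1 − 0.526 = 0.474
~~p <-> p = 1 − |0.474 − 0.474| = 1 − 0.000 = 1.000
q \/ r = max(0.656, 0.677) = 0.677
r \/ r = max(0.677, 0.677) = 0.677
(r \/ r) <-> q = 1 − |0.677 − 0.656| = 1 − 0.021 = 0.979
(q \/ r) <-> ((r \/ r) <-> q) = 1 − |0.677 − 0.979| = 1 − 0.302 = 0.698
~((q \/ r) <-> ((r \/ r) <-> q)) = 1 − 0.698 = 0.302
~~((q \/ r) <-> ((r \/ r) <-> q)) = 1 − 0.302 = 0.698
(~~p <-> p) <-> ~~((q \/ r) <-> ((r \/ r) <-> q)) = 1 − |1.000 − 0.698| = 1 − 0.302 = 0.698
~((~~p <-> p) <-> ~~((q \/ r) <-> ((r \/ r) <-> q))) = 1 − 0.698 = 0.302

0.302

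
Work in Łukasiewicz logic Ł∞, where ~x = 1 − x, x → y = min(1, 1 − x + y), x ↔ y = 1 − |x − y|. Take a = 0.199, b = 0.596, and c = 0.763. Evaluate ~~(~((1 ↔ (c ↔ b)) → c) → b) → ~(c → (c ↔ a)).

0.327

c ↔ b = 1 − |0.763 − 0.596| = 1 − 0.167 = 0.833
1 ↔ (c ↔ b) = 1 − |1.000 − 0.833| = 1 − 0.167 = 0.833
(1 ↔ (c ↔ b)) → c = min(1, 1 − 0.833 + 0.763) = min(1, 0.930) = 0.930
~((1 ↔ (c ↔ b)) → c) = 1 − 0.930 = 0.070
~((1 ↔ (c ↔ b)) → c) → b = min(1, 1 − 0.070 + 0.596) = min(1, 1.526) = 1.000
~(~((1 ↔ (c ↔ b)) → c) → b) = 1 − 1.000 = 0.000
~~(~((1 ↔ (c ↔ b)) → c) → b) = 1 − 0.000 = 1.000
c ↔ a = 1 − |0.763 − 0.199| = 1 − 0.564 = 0.436
c → (c ↔ a) = min(1, 1 − 0.763 + 0.436) = min(1, 0.673) = 0.673
~(c → (c ↔ a)) = 1 − 0.673 = 0.327
~~(~((1 ↔ (c ↔ b)) → c) → b) → ~(c → (c ↔ a)) = min(1, 1 − 1.000 + 0.327) = min(1, 0.327) = 0.327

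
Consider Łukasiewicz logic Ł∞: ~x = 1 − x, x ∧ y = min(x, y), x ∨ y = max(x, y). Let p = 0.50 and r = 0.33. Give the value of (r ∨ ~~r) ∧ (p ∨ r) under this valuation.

~r = 1 − 0.33 = 0.67
~~r = 1 − 0.67 = 0.33
r ∨ ~~r = max(0.33, 0.33) = 0.33
p ∨ r = max(0.50, 0.33) = 0.50
(r ∨ ~~r) ∧ (p ∨ r) = min(0.33, 0.50) = 0.33

0.33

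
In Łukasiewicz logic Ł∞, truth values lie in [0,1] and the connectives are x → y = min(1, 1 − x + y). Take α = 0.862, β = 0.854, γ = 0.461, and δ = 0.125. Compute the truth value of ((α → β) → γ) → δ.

0.656

α → β = min(1, 1 − 0.862 + 0.854) = min(1, 0.992) = 0.992
(α → β) → γ = min(1, 1 − 0.992 + 0.461) = min(1, 0.469) = 0.469
((α → β) → γ) → δ = min(1, 1 − 0.469 + 0.125) = min(1, 0.656) = 0.656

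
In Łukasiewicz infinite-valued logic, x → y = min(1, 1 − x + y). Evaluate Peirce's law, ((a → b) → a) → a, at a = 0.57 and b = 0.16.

a → b = min(1, 1 − 0.57 + 0.16) = min(1, 0.59) = 0.59
(a → b) → a = min(1, 1 − 0.59 + 0.57) = min(1, 0.98) = 0.98
((a → b) → a) → a = min(1, 1 − 0.98 + 0.57) = min(1, 0.59) = 0.59
(The value 0.59 < 1 shows this instance is not satisfied; not a Ł∞-tautology in general.)

0.59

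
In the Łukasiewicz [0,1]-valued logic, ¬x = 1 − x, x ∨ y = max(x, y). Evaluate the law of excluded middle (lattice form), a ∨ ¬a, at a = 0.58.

¬a = 1 − 0.58 = 0.42
a ∨ ¬a = max(0.58, 0.42) = 0.58
(The value 0.58 < 1 shows this instance is not satisfied; not a Ł∞-tautology — its value is max(a, 1−a).)

0.58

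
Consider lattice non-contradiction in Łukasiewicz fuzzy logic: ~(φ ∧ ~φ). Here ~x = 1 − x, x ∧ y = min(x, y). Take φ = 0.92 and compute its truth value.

~φ = 1 − 0.92 = 0.08
φ ∧ ~φ = min(0.92, 0.08) = 0.08
~(φ ∧ ~φ) = 1 − 0.08 = 0.92
(The value 0.92 < 1 shows this instance is not satisfied; not a Ł∞-tautology — its value is 1 − min(a, 1−a).)

0.92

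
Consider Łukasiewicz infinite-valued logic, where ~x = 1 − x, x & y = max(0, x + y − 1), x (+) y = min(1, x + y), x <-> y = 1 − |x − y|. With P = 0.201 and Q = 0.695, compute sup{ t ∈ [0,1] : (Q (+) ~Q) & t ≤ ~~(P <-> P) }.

~Q = 1 − 0.695 = 0.305
Q (+) ~Q = min(1, 0.695 + 0.305) = min(1, 1.000) = 1.000
So the left factor is Q (+) ~Q = 1.000.
P <-> P = 1 − |0.201 − 0.201| = 1 − 0.000 = 1.000
~(P <-> P) = 1 − 1.000 = 0.000
~~(P <-> P) = 1 − 0.000 = 1.000
So the right-hand bound is ~~(P <-> P) = 1.000.
The residuum of the Łukasiewicz t-norm gives the supremum: min(1, 1 − 1.000 + 1.000).
1 − 1.000 + 1.000 = 1.000, so t = min(1, 1.000) = 1.000.
Check: 1.000 & 1.000 = max(0, 1.000) = 1.000 ≤ 1.000.

1.000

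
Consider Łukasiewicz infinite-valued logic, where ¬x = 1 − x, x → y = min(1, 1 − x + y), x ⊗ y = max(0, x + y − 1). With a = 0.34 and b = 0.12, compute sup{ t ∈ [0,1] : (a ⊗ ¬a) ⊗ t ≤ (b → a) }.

¬a = 1 − 0.34 = 0.66
a ⊗ ¬a = max(0, 0.34 + 0.66 − 1) = max(0, 0.00) = 0.00
So the left factor is a ⊗ ¬a = 0.00.
b → a = min(1, 1 − 0.12 + 0.34) = min(1, 1.22) = 1.00
So the right-hand bound is b → a = 1.00.
The residuum of the Łukasiewicz t-norm gives the supremum: min(1, 1 − 0.00 + 1.00).
1 − 0.00 + 1.00 = 2.00, so t = min(1, 2.00) = 1.00.
Check: 0.00 ⊗ 1.00 = max(0, 0.00) = 0.00 ≤ 1.00.

1.00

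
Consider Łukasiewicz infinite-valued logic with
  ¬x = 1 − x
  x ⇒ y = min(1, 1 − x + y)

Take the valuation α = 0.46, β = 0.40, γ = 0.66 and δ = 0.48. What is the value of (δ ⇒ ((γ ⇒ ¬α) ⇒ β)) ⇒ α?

0.46

¬α = 1 − 0.46 = 0.54
γ ⇒ ¬α = min(1, 1 − 0.66 + 0.54) = min(1, 0.88) = 0.88
(γ ⇒ ¬α) ⇒ β = min(1, 1 − 0.88 + 0.40) = min(1, 0.52) = 0.52
δ ⇒ ((γ ⇒ ¬α) ⇒ β) = min(1, 1 − 0.48 + 0.52) = min(1, 1.04) = 1.00
(δ ⇒ ((γ ⇒ ¬α) ⇒ β)) ⇒ α = min(1, 1 − 1.00 + 0.46) = min(1, 0.46) = 0.46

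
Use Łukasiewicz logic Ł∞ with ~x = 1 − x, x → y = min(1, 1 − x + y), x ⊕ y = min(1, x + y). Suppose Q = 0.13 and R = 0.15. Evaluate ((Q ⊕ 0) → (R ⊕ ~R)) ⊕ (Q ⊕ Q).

1.00

Q ⊕ 0 = min(1, 0.13 + 0.00) = min(1, 0.13) = 0.13
~R = 1 − 0.15 = 0.85
R ⊕ ~R = min(1, 0.15 + 0.85) = min(1, 1.00) = 1.00
(Q ⊕ 0) → (R ⊕ ~R) = min(1, 1 − 0.13 + 1.00) = min(1, 1.87) = 1.00
Q ⊕ Q = min(1, 0.13 + 0.13) = min(1, 0.26) = 0.26
((Q ⊕ 0) → (R ⊕ ~R)) ⊕ (Q ⊕ Q) = min(1, 1.00 + 0.26) = min(1, 1.26) = 1.00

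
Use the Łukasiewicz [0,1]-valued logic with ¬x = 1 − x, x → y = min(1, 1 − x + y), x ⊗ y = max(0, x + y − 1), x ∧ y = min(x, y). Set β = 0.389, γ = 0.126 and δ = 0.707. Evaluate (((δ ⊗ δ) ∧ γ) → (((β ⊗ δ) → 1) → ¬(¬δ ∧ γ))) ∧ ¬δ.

δ ⊗ δ = max(0, 0.707 + 0.707 − 1) = max(0, 0.414) = 0.414
(δ ⊗ δ) ∧ γ = min(0.414, 0.126) = 0.126
β ⊗ δ = max(0, 0.389 + 0.707 − 1) = max(0, 0.096) = 0.096
(β ⊗ δ) → 1 = min(1, 1 − 0.096 + 1.000) = min(1, 1.904) = 1.000
¬δ = 1 − 0.707 = 0.293
¬δ ∧ γ = min(0.293, 0.126) = 0.126
¬(¬δ ∧ γ) = 1 − 0.126 = 0.874
((β ⊗ δ) → 1) → ¬(¬δ ∧ γ) = min(1, 1 − 1.000 + 0.874) = min(1, 0.874) = 0.874
((δ ⊗ δ) ∧ γ) → (((β ⊗ δ) → 1) → ¬(¬δ ∧ γ)) = min(1, 1 − 0.126 + 0.874) = min(1, 1.748) = 1.000
(((δ ⊗ δ) ∧ γ) → (((β ⊗ δ) → 1) → ¬(¬δ ∧ γ))) ∧ ¬δ = min(1.000, 0.293) = 0.293

0.293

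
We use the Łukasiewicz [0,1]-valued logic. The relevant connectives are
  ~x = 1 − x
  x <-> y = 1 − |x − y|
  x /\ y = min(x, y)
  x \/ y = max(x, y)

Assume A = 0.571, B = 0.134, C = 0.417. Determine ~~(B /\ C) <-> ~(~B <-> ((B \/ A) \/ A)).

B /\ C = min(0.134, 0.417) = 0.134
~(B /\ C) = 1 − 0.134 = 0.866
~~(B /\ C) = 1 − 0.866 = 0.134
~B = 1 − 0.134 = 0.866
B \/ A = max(0.134, 0.571) = 0.571
(B \/ A) \/ A = max(0.571, 0.571) = 0.571
~B <-> ((B \/ A) \/ A) = 1 − |0.866 − 0.571| = 1 − 0.295 = 0.705
~(~B <-> ((B \/ A) \/ A)) = 1 − 0.705 = 0.295
~~(B /\ C) <-> ~(~B <-> ((B \/ A) \/ A)) = 1 − |0.134 − 0.295| = 1 − 0.161 = 0.839

0.839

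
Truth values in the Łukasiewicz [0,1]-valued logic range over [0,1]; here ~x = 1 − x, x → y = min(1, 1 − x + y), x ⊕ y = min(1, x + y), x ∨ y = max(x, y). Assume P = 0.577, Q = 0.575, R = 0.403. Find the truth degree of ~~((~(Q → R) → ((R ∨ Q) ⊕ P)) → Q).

0.575

Q → R = min(1, 1 − 0.575 + 0.403) = min(1, 0.828) = 0.828
~(Q → R) = 1 − 0.828 = 0.172
R ∨ Q = max(0.403, 0.575) = 0.575
(R ∨ Q) ⊕ P = min(1, 0.575 + 0.577) = min(1, 1.152) = 1.000
~(Q → R) → ((R ∨ Q) ⊕ P) = min(1, 1 − 0.172 + 1.000) = min(1, 1.828) = 1.000
(~(Q → R) → ((R ∨ Q) ⊕ P)) → Q = min(1, 1 − 1.000 + 0.575) = min(1, 0.575) = 0.575
~((~(Q → R) → ((R ∨ Q) ⊕ P)) → Q) = 1 − 0.575 = 0.425
~~((~(Q → R) → ((R ∨ Q) ⊕ P)) → Q) = 1 − 0.425 = 0.575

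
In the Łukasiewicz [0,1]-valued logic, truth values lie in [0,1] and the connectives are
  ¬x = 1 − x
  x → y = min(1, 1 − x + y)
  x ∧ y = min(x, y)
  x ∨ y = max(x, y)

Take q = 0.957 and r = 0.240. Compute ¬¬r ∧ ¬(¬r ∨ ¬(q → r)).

0.240

¬r = 1 − 0.240 = 0.760
¬¬r = 1 − 0.760 = 0.240
q → r = min(1, 1 − 0.957 + 0.240) = min(1, 0.283) = 0.283
¬(q → r) = 1 − 0.283 = 0.717
¬r ∨ ¬(q → r) = max(0.760, 0.717) = 0.760
¬(¬r ∨ ¬(q → r)) = 1 − 0.760 = 0.240
¬¬r ∧ ¬(¬r ∨ ¬(q → r)) = min(0.240, 0.240) = 0.240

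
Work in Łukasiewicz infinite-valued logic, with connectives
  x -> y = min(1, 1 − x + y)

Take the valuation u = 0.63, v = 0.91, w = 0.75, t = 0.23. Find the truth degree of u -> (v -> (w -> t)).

0.94

w -> t = min(1, 1 − 0.75 + 0.23) = min(1, 0.48) = 0.48
v -> (w -> t) = min(1, 1 − 0.91 + 0.48) = min(1, 0.57) = 0.57
u -> (v -> (w -> t)) = min(1, 1 − 0.63 + 0.57) = min(1, 0.94) = 0.94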